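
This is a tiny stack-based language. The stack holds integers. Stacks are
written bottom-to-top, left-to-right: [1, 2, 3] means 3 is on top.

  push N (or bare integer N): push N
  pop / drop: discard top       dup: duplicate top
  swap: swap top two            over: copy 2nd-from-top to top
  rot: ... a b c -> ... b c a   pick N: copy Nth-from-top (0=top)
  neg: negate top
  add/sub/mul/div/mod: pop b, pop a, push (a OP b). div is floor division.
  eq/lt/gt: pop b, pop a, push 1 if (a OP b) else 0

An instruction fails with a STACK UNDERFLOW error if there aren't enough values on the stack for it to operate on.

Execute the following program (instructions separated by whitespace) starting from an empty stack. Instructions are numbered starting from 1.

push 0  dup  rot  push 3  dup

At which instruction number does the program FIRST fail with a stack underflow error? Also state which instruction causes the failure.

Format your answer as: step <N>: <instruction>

Answer: step 3: rot

Derivation:
Step 1 ('push 0'): stack = [0], depth = 1
Step 2 ('dup'): stack = [0, 0], depth = 2
Step 3 ('rot'): needs 3 value(s) but depth is 2 — STACK UNDERFLOW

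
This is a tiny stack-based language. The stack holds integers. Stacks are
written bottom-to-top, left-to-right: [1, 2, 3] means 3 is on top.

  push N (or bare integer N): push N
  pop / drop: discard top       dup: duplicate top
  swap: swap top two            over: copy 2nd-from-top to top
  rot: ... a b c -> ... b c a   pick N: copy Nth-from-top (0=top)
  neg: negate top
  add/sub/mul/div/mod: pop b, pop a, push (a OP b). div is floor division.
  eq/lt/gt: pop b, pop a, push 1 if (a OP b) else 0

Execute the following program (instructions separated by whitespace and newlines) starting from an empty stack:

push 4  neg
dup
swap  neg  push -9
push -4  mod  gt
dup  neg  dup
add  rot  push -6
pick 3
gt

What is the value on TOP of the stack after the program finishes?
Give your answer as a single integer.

Answer: 0

Derivation:
After 'push 4': [4]
After 'neg': [-4]
After 'dup': [-4, -4]
After 'swap': [-4, -4]
After 'neg': [-4, 4]
After 'push -9': [-4, 4, -9]
After 'push -4': [-4, 4, -9, -4]
After 'mod': [-4, 4, -1]
After 'gt': [-4, 1]
After 'dup': [-4, 1, 1]
After 'neg': [-4, 1, -1]
After 'dup': [-4, 1, -1, -1]
After 'add': [-4, 1, -2]
After 'rot': [1, -2, -4]
After 'push -6': [1, -2, -4, -6]
After 'pick 3': [1, -2, -4, -6, 1]
After 'gt': [1, -2, -4, 0]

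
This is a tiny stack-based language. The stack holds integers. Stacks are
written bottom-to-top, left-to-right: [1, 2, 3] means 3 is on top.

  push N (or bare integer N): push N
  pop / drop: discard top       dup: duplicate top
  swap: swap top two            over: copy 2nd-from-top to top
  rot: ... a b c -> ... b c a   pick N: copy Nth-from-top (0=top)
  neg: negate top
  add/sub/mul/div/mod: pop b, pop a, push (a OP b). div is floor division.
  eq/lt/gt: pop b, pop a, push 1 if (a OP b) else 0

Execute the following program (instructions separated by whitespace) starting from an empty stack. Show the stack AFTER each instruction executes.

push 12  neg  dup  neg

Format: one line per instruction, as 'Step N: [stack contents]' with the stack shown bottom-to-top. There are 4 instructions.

Step 1: [12]
Step 2: [-12]
Step 3: [-12, -12]
Step 4: [-12, 12]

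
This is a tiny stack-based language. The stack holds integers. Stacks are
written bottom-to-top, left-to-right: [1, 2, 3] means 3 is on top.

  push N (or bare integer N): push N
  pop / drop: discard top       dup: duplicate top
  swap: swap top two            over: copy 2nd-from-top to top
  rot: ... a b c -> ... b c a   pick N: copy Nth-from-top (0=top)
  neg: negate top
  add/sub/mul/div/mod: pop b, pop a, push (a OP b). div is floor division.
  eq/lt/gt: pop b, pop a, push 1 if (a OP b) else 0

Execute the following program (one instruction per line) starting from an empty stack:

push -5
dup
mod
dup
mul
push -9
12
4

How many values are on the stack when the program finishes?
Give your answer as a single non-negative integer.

Answer: 4

Derivation:
After 'push -5': stack = [-5] (depth 1)
After 'dup': stack = [-5, -5] (depth 2)
After 'mod': stack = [0] (depth 1)
After 'dup': stack = [0, 0] (depth 2)
After 'mul': stack = [0] (depth 1)
After 'push -9': stack = [0, -9] (depth 2)
After 'push 12': stack = [0, -9, 12] (depth 3)
After 'push 4': stack = [0, -9, 12, 4] (depth 4)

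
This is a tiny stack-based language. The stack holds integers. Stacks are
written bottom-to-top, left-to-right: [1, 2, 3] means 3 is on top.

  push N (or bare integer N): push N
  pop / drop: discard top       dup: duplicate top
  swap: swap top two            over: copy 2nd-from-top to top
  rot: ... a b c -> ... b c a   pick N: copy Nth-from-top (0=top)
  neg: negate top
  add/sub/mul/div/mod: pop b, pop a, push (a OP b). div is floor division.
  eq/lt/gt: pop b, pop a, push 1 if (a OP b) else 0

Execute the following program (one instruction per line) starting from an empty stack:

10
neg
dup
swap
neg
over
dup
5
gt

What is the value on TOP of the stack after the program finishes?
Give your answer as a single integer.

After 'push 10': [10]
After 'neg': [-10]
After 'dup': [-10, -10]
After 'swap': [-10, -10]
After 'neg': [-10, 10]
After 'over': [-10, 10, -10]
After 'dup': [-10, 10, -10, -10]
After 'push 5': [-10, 10, -10, -10, 5]
After 'gt': [-10, 10, -10, 0]

Answer: 0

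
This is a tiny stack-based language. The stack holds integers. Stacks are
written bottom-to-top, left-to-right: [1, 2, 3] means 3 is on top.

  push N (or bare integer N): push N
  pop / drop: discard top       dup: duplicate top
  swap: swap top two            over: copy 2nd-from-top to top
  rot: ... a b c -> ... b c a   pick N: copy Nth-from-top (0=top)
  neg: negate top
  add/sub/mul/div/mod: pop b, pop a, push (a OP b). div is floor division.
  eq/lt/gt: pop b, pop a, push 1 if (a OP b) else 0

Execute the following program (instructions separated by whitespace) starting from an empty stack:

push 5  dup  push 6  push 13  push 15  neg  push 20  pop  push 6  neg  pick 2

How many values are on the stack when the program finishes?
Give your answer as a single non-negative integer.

After 'push 5': stack = [5] (depth 1)
After 'dup': stack = [5, 5] (depth 2)
After 'push 6': stack = [5, 5, 6] (depth 3)
After 'push 13': stack = [5, 5, 6, 13] (depth 4)
After 'push 15': stack = [5, 5, 6, 13, 15] (depth 5)
After 'neg': stack = [5, 5, 6, 13, -15] (depth 5)
After 'push 20': stack = [5, 5, 6, 13, -15, 20] (depth 6)
After 'pop': stack = [5, 5, 6, 13, -15] (depth 5)
After 'push 6': stack = [5, 5, 6, 13, -15, 6] (depth 6)
After 'neg': stack = [5, 5, 6, 13, -15, -6] (depth 6)
After 'pick 2': stack = [5, 5, 6, 13, -15, -6, 13] (depth 7)

Answer: 7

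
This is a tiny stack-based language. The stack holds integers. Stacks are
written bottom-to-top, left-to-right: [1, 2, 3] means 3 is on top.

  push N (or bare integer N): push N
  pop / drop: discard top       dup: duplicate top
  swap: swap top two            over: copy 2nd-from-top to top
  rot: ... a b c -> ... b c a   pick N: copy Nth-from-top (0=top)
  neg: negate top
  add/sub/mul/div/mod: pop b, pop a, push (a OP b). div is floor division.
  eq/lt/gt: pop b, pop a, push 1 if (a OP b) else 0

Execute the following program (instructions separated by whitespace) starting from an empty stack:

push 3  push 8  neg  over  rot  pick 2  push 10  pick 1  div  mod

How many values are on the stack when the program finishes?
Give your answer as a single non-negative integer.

After 'push 3': stack = [3] (depth 1)
After 'push 8': stack = [3, 8] (depth 2)
After 'neg': stack = [3, -8] (depth 2)
After 'over': stack = [3, -8, 3] (depth 3)
After 'rot': stack = [-8, 3, 3] (depth 3)
After 'pick 2': stack = [-8, 3, 3, -8] (depth 4)
After 'push 10': stack = [-8, 3, 3, -8, 10] (depth 5)
After 'pick 1': stack = [-8, 3, 3, -8, 10, -8] (depth 6)
After 'div': stack = [-8, 3, 3, -8, -2] (depth 5)
After 'mod': stack = [-8, 3, 3, 0] (depth 4)

Answer: 4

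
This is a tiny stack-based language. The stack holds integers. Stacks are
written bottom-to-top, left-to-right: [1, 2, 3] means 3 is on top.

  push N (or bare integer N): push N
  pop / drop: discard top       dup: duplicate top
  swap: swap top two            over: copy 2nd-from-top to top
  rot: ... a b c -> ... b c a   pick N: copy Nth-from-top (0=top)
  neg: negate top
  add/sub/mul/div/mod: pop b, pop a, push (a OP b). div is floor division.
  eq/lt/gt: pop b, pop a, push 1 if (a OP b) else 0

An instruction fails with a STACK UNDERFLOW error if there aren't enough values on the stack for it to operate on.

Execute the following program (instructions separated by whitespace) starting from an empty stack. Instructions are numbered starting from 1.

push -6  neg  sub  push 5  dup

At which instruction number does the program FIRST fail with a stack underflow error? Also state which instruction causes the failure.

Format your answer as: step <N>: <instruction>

Step 1 ('push -6'): stack = [-6], depth = 1
Step 2 ('neg'): stack = [6], depth = 1
Step 3 ('sub'): needs 2 value(s) but depth is 1 — STACK UNDERFLOW

Answer: step 3: sub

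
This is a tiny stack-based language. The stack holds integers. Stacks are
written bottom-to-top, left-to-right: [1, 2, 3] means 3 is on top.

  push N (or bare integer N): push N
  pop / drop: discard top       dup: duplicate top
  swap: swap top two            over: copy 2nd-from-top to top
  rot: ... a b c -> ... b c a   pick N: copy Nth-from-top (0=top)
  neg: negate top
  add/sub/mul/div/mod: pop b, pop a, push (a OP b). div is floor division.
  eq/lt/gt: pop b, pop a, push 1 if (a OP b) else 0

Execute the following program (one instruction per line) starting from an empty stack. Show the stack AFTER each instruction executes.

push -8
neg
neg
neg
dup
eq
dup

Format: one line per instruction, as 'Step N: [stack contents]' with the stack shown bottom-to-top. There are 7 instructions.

Step 1: [-8]
Step 2: [8]
Step 3: [-8]
Step 4: [8]
Step 5: [8, 8]
Step 6: [1]
Step 7: [1, 1]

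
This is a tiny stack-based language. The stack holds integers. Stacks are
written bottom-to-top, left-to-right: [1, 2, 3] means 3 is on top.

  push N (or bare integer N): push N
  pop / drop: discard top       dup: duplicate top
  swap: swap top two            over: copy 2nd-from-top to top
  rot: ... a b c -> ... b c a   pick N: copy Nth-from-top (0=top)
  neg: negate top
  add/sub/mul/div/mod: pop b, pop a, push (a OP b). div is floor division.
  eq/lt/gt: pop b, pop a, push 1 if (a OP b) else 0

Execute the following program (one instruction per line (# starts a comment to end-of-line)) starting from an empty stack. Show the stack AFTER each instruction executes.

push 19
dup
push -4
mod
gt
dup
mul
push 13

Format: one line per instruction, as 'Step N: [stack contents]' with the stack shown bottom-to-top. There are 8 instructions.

Step 1: [19]
Step 2: [19, 19]
Step 3: [19, 19, -4]
Step 4: [19, -1]
Step 5: [1]
Step 6: [1, 1]
Step 7: [1]
Step 8: [1, 13]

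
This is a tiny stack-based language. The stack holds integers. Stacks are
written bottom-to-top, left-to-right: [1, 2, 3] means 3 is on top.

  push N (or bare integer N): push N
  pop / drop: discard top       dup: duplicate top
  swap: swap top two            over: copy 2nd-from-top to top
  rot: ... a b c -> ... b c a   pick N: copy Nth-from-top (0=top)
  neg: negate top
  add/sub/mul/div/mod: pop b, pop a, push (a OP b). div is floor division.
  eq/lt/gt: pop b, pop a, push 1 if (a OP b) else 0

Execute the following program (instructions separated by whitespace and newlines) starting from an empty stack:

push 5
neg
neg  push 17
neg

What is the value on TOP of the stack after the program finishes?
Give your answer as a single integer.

Answer: -17

Derivation:
After 'push 5': [5]
After 'neg': [-5]
After 'neg': [5]
After 'push 17': [5, 17]
After 'neg': [5, -17]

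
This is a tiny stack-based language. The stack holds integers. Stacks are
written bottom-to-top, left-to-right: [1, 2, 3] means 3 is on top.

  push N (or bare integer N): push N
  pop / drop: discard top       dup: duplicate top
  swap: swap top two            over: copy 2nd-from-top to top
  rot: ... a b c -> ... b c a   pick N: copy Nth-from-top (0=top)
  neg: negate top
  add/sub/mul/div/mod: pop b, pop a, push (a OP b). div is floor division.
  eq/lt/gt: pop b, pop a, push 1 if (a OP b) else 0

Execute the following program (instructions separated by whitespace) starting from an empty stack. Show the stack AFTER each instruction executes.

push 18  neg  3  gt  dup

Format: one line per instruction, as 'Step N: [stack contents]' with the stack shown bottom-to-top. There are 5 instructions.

Step 1: [18]
Step 2: [-18]
Step 3: [-18, 3]
Step 4: [0]
Step 5: [0, 0]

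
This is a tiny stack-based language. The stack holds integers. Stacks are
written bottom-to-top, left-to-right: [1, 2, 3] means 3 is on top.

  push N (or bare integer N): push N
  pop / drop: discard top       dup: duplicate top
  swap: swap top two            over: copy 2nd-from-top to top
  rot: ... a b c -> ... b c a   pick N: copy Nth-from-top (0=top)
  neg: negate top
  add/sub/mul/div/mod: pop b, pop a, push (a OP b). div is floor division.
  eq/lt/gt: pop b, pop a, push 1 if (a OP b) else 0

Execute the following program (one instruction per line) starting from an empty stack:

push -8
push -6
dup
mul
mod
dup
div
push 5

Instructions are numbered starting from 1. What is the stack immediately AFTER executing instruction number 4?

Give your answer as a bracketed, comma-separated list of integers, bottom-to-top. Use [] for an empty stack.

Answer: [-8, 36]

Derivation:
Step 1 ('push -8'): [-8]
Step 2 ('push -6'): [-8, -6]
Step 3 ('dup'): [-8, -6, -6]
Step 4 ('mul'): [-8, 36]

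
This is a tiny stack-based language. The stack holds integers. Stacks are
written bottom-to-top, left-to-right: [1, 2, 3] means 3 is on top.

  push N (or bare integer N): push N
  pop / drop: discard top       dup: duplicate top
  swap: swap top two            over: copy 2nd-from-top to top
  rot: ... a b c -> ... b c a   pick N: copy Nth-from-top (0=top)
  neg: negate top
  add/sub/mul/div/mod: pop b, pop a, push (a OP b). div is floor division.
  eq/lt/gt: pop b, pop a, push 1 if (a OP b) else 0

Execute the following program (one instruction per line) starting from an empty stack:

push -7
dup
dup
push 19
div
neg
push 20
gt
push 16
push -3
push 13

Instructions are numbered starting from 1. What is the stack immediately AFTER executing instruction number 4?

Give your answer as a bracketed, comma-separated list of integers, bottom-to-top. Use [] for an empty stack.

Answer: [-7, -7, -7, 19]

Derivation:
Step 1 ('push -7'): [-7]
Step 2 ('dup'): [-7, -7]
Step 3 ('dup'): [-7, -7, -7]
Step 4 ('push 19'): [-7, -7, -7, 19]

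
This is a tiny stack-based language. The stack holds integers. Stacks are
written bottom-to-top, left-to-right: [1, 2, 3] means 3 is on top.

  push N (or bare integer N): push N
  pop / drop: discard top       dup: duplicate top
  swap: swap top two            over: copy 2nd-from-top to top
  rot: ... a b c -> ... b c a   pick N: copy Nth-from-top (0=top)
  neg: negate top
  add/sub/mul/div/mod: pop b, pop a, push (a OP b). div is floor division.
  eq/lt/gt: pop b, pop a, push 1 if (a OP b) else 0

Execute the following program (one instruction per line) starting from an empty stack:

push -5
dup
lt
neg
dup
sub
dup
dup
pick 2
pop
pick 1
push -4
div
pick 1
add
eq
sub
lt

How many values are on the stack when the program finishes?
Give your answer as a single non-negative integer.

Answer: 1

Derivation:
After 'push -5': stack = [-5] (depth 1)
After 'dup': stack = [-5, -5] (depth 2)
After 'lt': stack = [0] (depth 1)
After 'neg': stack = [0] (depth 1)
After 'dup': stack = [0, 0] (depth 2)
After 'sub': stack = [0] (depth 1)
After 'dup': stack = [0, 0] (depth 2)
After 'dup': stack = [0, 0, 0] (depth 3)
After 'pick 2': stack = [0, 0, 0, 0] (depth 4)
After 'pop': stack = [0, 0, 0] (depth 3)
After 'pick 1': stack = [0, 0, 0, 0] (depth 4)
After 'push -4': stack = [0, 0, 0, 0, -4] (depth 5)
After 'div': stack = [0, 0, 0, 0] (depth 4)
After 'pick 1': stack = [0, 0, 0, 0, 0] (depth 5)
After 'add': stack = [0, 0, 0, 0] (depth 4)
After 'eq': stack = [0, 0, 1] (depth 3)
After 'sub': stack = [0, -1] (depth 2)
After 'lt': stack = [0] (depth 1)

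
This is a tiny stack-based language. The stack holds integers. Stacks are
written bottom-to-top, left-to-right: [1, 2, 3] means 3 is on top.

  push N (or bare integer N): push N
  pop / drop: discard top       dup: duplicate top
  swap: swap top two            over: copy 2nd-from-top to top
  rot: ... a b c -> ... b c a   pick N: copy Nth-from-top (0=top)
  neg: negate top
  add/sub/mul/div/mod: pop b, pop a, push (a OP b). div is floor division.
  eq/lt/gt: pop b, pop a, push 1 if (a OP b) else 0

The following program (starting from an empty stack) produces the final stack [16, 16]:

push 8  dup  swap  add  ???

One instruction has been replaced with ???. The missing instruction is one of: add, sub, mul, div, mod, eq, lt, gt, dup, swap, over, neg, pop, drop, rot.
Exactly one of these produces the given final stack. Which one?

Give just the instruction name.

Answer: dup

Derivation:
Stack before ???: [16]
Stack after ???:  [16, 16]
The instruction that transforms [16] -> [16, 16] is: dup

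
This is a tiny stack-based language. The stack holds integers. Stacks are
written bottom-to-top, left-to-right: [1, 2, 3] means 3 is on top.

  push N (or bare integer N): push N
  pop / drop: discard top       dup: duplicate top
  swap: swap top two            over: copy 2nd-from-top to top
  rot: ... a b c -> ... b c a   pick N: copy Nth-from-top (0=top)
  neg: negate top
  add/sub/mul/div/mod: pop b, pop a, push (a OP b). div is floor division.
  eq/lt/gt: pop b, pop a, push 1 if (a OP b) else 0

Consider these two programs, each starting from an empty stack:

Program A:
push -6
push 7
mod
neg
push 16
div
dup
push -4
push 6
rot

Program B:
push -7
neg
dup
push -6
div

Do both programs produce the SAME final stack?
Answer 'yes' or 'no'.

Answer: no

Derivation:
Program A trace:
  After 'push -6': [-6]
  After 'push 7': [-6, 7]
  After 'mod': [1]
  After 'neg': [-1]
  After 'push 16': [-1, 16]
  After 'div': [-1]
  After 'dup': [-1, -1]
  After 'push -4': [-1, -1, -4]
  After 'push 6': [-1, -1, -4, 6]
  After 'rot': [-1, -4, 6, -1]
Program A final stack: [-1, -4, 6, -1]

Program B trace:
  After 'push -7': [-7]
  After 'neg': [7]
  After 'dup': [7, 7]
  After 'push -6': [7, 7, -6]
  After 'div': [7, -2]
Program B final stack: [7, -2]
Same: no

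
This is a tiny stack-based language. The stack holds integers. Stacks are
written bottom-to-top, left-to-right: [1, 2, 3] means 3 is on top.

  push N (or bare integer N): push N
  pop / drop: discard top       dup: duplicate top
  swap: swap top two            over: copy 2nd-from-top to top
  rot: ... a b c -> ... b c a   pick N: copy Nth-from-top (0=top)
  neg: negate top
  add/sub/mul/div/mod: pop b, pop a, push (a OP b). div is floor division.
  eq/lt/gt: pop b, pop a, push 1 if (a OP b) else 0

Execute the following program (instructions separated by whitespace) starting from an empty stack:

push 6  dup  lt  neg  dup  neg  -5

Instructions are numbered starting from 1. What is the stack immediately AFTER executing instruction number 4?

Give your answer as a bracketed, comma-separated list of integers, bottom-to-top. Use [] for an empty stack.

Answer: [0]

Derivation:
Step 1 ('push 6'): [6]
Step 2 ('dup'): [6, 6]
Step 3 ('lt'): [0]
Step 4 ('neg'): [0]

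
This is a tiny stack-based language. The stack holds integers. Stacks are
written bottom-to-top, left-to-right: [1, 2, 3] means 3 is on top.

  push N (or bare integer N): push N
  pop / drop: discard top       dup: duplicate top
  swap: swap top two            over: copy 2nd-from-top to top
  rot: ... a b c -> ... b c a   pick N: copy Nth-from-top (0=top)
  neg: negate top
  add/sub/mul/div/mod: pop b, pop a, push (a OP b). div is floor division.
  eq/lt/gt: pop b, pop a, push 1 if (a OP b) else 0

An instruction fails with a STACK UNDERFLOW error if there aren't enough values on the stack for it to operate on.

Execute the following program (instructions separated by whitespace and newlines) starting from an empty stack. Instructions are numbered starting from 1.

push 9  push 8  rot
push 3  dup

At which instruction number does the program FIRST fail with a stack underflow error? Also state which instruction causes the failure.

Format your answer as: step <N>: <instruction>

Step 1 ('push 9'): stack = [9], depth = 1
Step 2 ('push 8'): stack = [9, 8], depth = 2
Step 3 ('rot'): needs 3 value(s) but depth is 2 — STACK UNDERFLOW

Answer: step 3: rot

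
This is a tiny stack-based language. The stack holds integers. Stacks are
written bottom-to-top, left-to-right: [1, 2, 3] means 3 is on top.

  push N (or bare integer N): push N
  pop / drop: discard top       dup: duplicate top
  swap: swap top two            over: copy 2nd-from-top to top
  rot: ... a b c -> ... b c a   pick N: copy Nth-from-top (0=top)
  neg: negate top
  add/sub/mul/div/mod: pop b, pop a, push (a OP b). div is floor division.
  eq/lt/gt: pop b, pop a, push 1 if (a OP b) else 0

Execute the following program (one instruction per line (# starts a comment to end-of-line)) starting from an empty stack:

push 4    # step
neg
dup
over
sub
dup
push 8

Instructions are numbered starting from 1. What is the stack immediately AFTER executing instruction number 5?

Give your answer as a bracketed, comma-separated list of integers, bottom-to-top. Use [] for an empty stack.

Step 1 ('push 4'): [4]
Step 2 ('neg'): [-4]
Step 3 ('dup'): [-4, -4]
Step 4 ('over'): [-4, -4, -4]
Step 5 ('sub'): [-4, 0]

Answer: [-4, 0]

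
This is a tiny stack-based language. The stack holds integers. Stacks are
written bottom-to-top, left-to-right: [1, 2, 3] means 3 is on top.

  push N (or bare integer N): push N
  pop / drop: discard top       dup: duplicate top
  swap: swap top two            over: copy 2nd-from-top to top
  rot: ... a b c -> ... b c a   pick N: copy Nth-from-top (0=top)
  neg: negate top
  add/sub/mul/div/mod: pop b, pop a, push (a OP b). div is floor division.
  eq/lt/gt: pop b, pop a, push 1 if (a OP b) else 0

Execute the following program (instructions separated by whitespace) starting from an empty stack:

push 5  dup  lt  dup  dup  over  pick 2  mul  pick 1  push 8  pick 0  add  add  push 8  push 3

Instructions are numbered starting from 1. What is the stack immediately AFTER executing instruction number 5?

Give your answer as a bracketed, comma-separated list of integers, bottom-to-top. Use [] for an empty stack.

Answer: [0, 0, 0]

Derivation:
Step 1 ('push 5'): [5]
Step 2 ('dup'): [5, 5]
Step 3 ('lt'): [0]
Step 4 ('dup'): [0, 0]
Step 5 ('dup'): [0, 0, 0]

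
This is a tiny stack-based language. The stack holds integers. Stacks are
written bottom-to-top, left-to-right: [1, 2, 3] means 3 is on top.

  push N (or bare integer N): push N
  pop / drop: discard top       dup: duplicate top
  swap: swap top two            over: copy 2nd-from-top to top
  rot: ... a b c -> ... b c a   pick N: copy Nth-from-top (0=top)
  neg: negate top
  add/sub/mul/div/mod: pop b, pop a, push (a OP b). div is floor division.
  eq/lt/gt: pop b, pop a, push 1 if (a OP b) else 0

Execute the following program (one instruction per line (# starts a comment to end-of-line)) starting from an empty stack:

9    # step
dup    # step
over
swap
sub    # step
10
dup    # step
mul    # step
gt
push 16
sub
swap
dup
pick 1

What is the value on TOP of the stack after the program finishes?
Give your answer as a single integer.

After 'push 9': [9]
After 'dup': [9, 9]
After 'over': [9, 9, 9]
After 'swap': [9, 9, 9]
After 'sub': [9, 0]
After 'push 10': [9, 0, 10]
After 'dup': [9, 0, 10, 10]
After 'mul': [9, 0, 100]
After 'gt': [9, 0]
After 'push 16': [9, 0, 16]
After 'sub': [9, -16]
After 'swap': [-16, 9]
After 'dup': [-16, 9, 9]
After 'pick 1': [-16, 9, 9, 9]

Answer: 9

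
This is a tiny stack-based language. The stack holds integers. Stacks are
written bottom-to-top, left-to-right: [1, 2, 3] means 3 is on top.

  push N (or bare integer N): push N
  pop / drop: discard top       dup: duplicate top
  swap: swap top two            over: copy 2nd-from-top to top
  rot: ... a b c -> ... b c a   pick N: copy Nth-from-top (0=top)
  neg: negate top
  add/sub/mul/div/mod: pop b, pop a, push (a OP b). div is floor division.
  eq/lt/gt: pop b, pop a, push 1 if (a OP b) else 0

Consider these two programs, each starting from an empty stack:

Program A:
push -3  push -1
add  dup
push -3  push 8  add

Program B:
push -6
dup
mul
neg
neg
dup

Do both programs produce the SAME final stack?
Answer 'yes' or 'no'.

Answer: no

Derivation:
Program A trace:
  After 'push -3': [-3]
  After 'push -1': [-3, -1]
  After 'add': [-4]
  After 'dup': [-4, -4]
  After 'push -3': [-4, -4, -3]
  After 'push 8': [-4, -4, -3, 8]
  After 'add': [-4, -4, 5]
Program A final stack: [-4, -4, 5]

Program B trace:
  After 'push -6': [-6]
  After 'dup': [-6, -6]
  After 'mul': [36]
  After 'neg': [-36]
  After 'neg': [36]
  After 'dup': [36, 36]
Program B final stack: [36, 36]
Same: no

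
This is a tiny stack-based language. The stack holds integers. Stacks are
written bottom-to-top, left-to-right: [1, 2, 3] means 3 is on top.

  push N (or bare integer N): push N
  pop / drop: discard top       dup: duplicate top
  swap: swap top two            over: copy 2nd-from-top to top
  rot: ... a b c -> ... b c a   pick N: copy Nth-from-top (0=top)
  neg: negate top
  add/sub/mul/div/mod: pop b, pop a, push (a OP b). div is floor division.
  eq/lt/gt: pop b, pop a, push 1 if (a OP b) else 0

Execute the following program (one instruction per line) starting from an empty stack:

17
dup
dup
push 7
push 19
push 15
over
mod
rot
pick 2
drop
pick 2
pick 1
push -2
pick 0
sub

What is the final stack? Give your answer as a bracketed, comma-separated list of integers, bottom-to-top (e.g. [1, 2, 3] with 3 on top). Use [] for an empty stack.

After 'push 17': [17]
After 'dup': [17, 17]
After 'dup': [17, 17, 17]
After 'push 7': [17, 17, 17, 7]
After 'push 19': [17, 17, 17, 7, 19]
After 'push 15': [17, 17, 17, 7, 19, 15]
After 'over': [17, 17, 17, 7, 19, 15, 19]
After 'mod': [17, 17, 17, 7, 19, 15]
After 'rot': [17, 17, 17, 19, 15, 7]
After 'pick 2': [17, 17, 17, 19, 15, 7, 19]
After 'drop': [17, 17, 17, 19, 15, 7]
After 'pick 2': [17, 17, 17, 19, 15, 7, 19]
After 'pick 1': [17, 17, 17, 19, 15, 7, 19, 7]
After 'push -2': [17, 17, 17, 19, 15, 7, 19, 7, -2]
After 'pick 0': [17, 17, 17, 19, 15, 7, 19, 7, -2, -2]
After 'sub': [17, 17, 17, 19, 15, 7, 19, 7, 0]

Answer: [17, 17, 17, 19, 15, 7, 19, 7, 0]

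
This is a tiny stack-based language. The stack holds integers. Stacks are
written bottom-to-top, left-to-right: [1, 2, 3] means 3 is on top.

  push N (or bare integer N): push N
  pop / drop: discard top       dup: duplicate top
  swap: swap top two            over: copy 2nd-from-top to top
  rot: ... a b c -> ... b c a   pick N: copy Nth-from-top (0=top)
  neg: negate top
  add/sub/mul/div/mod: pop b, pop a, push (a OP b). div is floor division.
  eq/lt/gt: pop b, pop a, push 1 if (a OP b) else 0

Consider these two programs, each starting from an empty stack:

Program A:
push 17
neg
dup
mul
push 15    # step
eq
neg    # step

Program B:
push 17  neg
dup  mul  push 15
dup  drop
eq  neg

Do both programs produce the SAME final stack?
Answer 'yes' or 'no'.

Program A trace:
  After 'push 17': [17]
  After 'neg': [-17]
  After 'dup': [-17, -17]
  After 'mul': [289]
  After 'push 15': [289, 15]
  After 'eq': [0]
  After 'neg': [0]
Program A final stack: [0]

Program B trace:
  After 'push 17': [17]
  After 'neg': [-17]
  After 'dup': [-17, -17]
  After 'mul': [289]
  After 'push 15': [289, 15]
  After 'dup': [289, 15, 15]
  After 'drop': [289, 15]
  After 'eq': [0]
  After 'neg': [0]
Program B final stack: [0]
Same: yes

Answer: yes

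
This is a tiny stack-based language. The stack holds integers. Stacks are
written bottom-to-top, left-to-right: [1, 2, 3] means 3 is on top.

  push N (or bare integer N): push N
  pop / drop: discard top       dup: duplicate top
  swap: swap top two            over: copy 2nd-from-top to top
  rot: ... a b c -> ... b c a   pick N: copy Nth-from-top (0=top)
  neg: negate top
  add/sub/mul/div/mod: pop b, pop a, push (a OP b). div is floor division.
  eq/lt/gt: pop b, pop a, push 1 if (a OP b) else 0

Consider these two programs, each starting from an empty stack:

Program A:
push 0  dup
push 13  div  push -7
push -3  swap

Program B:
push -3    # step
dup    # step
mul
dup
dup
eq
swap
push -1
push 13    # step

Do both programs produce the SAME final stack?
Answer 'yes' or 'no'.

Answer: no

Derivation:
Program A trace:
  After 'push 0': [0]
  After 'dup': [0, 0]
  After 'push 13': [0, 0, 13]
  After 'div': [0, 0]
  After 'push -7': [0, 0, -7]
  After 'push -3': [0, 0, -7, -3]
  After 'swap': [0, 0, -3, -7]
Program A final stack: [0, 0, -3, -7]

Program B trace:
  After 'push -3': [-3]
  After 'dup': [-3, -3]
  After 'mul': [9]
  After 'dup': [9, 9]
  After 'dup': [9, 9, 9]
  After 'eq': [9, 1]
  After 'swap': [1, 9]
  After 'push -1': [1, 9, -1]
  After 'push 13': [1, 9, -1, 13]
Program B final stack: [1, 9, -1, 13]
Same: no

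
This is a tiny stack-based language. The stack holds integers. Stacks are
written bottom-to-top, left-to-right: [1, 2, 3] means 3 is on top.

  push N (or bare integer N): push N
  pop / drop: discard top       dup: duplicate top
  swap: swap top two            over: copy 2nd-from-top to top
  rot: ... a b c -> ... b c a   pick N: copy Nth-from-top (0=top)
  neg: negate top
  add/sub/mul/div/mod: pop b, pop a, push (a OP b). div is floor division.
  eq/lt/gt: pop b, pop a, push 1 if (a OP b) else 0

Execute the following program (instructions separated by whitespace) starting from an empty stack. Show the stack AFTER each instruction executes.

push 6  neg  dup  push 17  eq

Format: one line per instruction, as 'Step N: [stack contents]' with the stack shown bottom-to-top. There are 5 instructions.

Step 1: [6]
Step 2: [-6]
Step 3: [-6, -6]
Step 4: [-6, -6, 17]
Step 5: [-6, 0]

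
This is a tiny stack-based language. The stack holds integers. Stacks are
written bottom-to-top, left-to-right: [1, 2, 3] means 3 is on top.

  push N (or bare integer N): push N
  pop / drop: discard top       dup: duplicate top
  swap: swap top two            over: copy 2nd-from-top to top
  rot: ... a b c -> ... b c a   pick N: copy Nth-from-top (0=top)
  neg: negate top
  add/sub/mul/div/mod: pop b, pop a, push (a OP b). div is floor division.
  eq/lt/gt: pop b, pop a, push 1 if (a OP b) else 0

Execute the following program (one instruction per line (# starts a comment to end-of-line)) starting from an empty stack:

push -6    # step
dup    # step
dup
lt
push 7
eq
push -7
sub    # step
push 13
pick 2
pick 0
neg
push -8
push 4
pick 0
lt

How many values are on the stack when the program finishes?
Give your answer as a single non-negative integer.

After 'push -6': stack = [-6] (depth 1)
After 'dup': stack = [-6, -6] (depth 2)
After 'dup': stack = [-6, -6, -6] (depth 3)
After 'lt': stack = [-6, 0] (depth 2)
After 'push 7': stack = [-6, 0, 7] (depth 3)
After 'eq': stack = [-6, 0] (depth 2)
After 'push -7': stack = [-6, 0, -7] (depth 3)
After 'sub': stack = [-6, 7] (depth 2)
After 'push 13': stack = [-6, 7, 13] (depth 3)
After 'pick 2': stack = [-6, 7, 13, -6] (depth 4)
After 'pick 0': stack = [-6, 7, 13, -6, -6] (depth 5)
After 'neg': stack = [-6, 7, 13, -6, 6] (depth 5)
After 'push -8': stack = [-6, 7, 13, -6, 6, -8] (depth 6)
After 'push 4': stack = [-6, 7, 13, -6, 6, -8, 4] (depth 7)
After 'pick 0': stack = [-6, 7, 13, -6, 6, -8, 4, 4] (depth 8)
After 'lt': stack = [-6, 7, 13, -6, 6, -8, 0] (depth 7)

Answer: 7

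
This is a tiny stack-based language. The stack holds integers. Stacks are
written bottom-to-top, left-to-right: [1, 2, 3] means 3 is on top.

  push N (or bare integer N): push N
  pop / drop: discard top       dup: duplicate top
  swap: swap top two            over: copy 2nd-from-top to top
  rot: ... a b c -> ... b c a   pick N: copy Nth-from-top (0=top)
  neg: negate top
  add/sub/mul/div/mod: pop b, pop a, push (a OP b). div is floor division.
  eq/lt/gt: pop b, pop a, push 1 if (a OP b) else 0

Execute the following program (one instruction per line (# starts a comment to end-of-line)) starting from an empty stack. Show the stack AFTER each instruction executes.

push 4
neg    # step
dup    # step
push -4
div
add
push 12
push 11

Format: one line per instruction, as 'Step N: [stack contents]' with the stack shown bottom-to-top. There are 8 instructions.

Step 1: [4]
Step 2: [-4]
Step 3: [-4, -4]
Step 4: [-4, -4, -4]
Step 5: [-4, 1]
Step 6: [-3]
Step 7: [-3, 12]
Step 8: [-3, 12, 11]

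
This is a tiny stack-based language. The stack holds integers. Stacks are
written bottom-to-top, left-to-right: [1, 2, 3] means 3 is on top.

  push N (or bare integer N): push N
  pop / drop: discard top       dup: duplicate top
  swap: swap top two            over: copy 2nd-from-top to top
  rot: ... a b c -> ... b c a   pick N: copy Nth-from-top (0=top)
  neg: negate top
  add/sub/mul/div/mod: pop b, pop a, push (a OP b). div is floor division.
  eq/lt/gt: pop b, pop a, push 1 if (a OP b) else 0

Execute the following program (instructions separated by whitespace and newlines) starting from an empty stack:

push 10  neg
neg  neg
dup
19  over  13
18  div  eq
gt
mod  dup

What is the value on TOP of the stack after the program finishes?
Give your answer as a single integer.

Answer: 0

Derivation:
After 'push 10': [10]
After 'neg': [-10]
After 'neg': [10]
After 'neg': [-10]
After 'dup': [-10, -10]
After 'push 19': [-10, -10, 19]
After 'over': [-10, -10, 19, -10]
After 'push 13': [-10, -10, 19, -10, 13]
After 'push 18': [-10, -10, 19, -10, 13, 18]
After 'div': [-10, -10, 19, -10, 0]
After 'eq': [-10, -10, 19, 0]
After 'gt': [-10, -10, 1]
After 'mod': [-10, 0]
After 'dup': [-10, 0, 0]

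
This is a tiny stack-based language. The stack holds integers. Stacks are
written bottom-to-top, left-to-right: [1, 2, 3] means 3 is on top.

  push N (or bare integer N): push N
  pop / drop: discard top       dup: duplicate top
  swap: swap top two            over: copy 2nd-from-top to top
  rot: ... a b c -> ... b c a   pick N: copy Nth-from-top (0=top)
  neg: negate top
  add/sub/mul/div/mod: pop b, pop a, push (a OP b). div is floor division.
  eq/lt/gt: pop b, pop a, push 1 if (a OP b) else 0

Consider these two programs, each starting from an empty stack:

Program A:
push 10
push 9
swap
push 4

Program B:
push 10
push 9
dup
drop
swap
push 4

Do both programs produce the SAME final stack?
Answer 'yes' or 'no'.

Answer: yes

Derivation:
Program A trace:
  After 'push 10': [10]
  After 'push 9': [10, 9]
  After 'swap': [9, 10]
  After 'push 4': [9, 10, 4]
Program A final stack: [9, 10, 4]

Program B trace:
  After 'push 10': [10]
  After 'push 9': [10, 9]
  After 'dup': [10, 9, 9]
  After 'drop': [10, 9]
  After 'swap': [9, 10]
  After 'push 4': [9, 10, 4]
Program B final stack: [9, 10, 4]
Same: yes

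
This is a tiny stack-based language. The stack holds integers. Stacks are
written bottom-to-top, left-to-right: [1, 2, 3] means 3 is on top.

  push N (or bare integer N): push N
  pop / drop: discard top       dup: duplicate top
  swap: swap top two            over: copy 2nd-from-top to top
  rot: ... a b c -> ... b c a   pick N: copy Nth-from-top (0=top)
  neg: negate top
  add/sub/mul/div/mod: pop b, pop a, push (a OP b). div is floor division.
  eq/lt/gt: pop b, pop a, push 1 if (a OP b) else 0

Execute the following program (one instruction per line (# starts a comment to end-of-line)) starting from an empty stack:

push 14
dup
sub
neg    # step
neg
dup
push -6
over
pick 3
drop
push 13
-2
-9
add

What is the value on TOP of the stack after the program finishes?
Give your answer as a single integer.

After 'push 14': [14]
After 'dup': [14, 14]
After 'sub': [0]
After 'neg': [0]
After 'neg': [0]
After 'dup': [0, 0]
After 'push -6': [0, 0, -6]
After 'over': [0, 0, -6, 0]
After 'pick 3': [0, 0, -6, 0, 0]
After 'drop': [0, 0, -6, 0]
After 'push 13': [0, 0, -6, 0, 13]
After 'push -2': [0, 0, -6, 0, 13, -2]
After 'push -9': [0, 0, -6, 0, 13, -2, -9]
After 'add': [0, 0, -6, 0, 13, -11]

Answer: -11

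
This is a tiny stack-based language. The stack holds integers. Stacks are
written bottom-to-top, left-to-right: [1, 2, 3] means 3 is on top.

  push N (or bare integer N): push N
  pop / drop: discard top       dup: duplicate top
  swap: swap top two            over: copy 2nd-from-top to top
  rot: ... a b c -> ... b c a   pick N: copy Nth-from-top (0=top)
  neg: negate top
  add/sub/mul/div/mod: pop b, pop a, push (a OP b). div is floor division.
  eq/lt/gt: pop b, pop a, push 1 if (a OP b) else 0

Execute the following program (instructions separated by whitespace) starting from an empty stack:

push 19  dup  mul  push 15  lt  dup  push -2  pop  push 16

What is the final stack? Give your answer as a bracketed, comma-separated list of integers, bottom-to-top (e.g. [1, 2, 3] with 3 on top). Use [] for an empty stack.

After 'push 19': [19]
After 'dup': [19, 19]
After 'mul': [361]
After 'push 15': [361, 15]
After 'lt': [0]
After 'dup': [0, 0]
After 'push -2': [0, 0, -2]
After 'pop': [0, 0]
After 'push 16': [0, 0, 16]

Answer: [0, 0, 16]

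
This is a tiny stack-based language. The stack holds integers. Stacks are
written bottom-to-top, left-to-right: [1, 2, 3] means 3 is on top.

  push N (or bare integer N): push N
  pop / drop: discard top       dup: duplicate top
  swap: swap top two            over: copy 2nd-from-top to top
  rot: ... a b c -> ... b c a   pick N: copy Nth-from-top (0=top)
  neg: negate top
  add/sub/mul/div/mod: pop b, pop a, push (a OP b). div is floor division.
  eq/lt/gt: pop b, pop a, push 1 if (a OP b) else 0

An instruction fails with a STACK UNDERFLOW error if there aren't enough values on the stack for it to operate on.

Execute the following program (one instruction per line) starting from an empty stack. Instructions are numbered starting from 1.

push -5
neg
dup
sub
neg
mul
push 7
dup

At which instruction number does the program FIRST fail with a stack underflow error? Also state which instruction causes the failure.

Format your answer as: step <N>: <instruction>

Step 1 ('push -5'): stack = [-5], depth = 1
Step 2 ('neg'): stack = [5], depth = 1
Step 3 ('dup'): stack = [5, 5], depth = 2
Step 4 ('sub'): stack = [0], depth = 1
Step 5 ('neg'): stack = [0], depth = 1
Step 6 ('mul'): needs 2 value(s) but depth is 1 — STACK UNDERFLOW

Answer: step 6: mul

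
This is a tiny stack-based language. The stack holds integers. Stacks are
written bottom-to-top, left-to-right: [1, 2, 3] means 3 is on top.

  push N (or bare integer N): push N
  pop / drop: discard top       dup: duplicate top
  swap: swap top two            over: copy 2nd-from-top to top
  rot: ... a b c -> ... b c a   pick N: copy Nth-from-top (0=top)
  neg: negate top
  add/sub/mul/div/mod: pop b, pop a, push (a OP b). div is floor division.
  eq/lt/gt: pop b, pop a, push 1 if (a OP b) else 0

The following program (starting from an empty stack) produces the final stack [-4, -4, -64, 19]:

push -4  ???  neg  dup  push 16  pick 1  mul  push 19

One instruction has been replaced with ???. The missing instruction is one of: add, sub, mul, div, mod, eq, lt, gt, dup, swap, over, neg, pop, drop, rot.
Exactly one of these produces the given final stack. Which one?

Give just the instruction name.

Stack before ???: [-4]
Stack after ???:  [4]
The instruction that transforms [-4] -> [4] is: neg

Answer: neg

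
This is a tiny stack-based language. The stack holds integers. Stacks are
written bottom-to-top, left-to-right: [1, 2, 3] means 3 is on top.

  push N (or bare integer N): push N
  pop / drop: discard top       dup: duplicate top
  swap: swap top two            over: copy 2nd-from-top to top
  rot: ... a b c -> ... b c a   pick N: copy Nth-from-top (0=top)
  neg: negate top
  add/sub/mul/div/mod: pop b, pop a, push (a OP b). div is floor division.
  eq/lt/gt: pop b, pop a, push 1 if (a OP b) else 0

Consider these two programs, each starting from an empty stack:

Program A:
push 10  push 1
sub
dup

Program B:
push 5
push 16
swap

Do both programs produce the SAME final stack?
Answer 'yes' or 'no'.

Answer: no

Derivation:
Program A trace:
  After 'push 10': [10]
  After 'push 1': [10, 1]
  After 'sub': [9]
  After 'dup': [9, 9]
Program A final stack: [9, 9]

Program B trace:
  After 'push 5': [5]
  After 'push 16': [5, 16]
  After 'swap': [16, 5]
Program B final stack: [16, 5]
Same: no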